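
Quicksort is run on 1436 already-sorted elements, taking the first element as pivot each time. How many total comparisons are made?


Sum of comparisons per partition:
1435 + 1434 + ... + 1 + 0
= 1436 * (1436 - 1) / 2
= 1436 * 1435 / 2
= 1030330


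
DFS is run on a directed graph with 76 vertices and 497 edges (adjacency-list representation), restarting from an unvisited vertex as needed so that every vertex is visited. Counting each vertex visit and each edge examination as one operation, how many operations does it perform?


A full DFS traversal processes each vertex exactly once (push/pop on stack).
Each directed edge is examined once.
V = 76, E = 497
V + E = 573


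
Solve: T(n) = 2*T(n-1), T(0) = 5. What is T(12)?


Unrolling:
T(12) = 2*T(11) = 2^2*T(10) = ... = 2^12*T(0)
= 2^12 * 5
= 4096 * 5 = 20480


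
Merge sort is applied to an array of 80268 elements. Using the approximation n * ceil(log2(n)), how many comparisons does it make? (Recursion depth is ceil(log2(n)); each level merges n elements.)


Merge sort divides the array into halves recursively.
Number of levels = ceil(log2(80268)) = 17
At each level, approximately n = 80268 comparisons are needed for merging.
Total comparisons ~ n * ceil(log2(n)) = 80268 * 17 = 1364556


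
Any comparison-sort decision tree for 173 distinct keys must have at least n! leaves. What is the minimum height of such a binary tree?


A binary decision tree of height h has at most 2^h leaves and needs at least n! of them, so h >= ceil(log2(n!)).
173! is far too large to multiply out, so use Stirling's series:
  ln(n!) ~ n ln n - n + (1/2) ln(2 pi n) + 1/(12n)  (error below 1/(360 n^3), negligible here)
  ln(173) = 5.1532916
  n ln n = 173 * 5.1532916 = 891.5194
  (1/2) ln(2 pi * 173) = (1/2) ln(1086.9911) = 3.4956
  1/(12*173) = 0.0005
  ln(173!) ~ 891.5194 - 173 + 3.4956 + 0.0005 = 722.0155
Convert to base 2: log2(173!) = 722.0155 / ln 2 = 722.0155 / 0.69314718 = 1041.6482
ceil(1041.6482) = 1042


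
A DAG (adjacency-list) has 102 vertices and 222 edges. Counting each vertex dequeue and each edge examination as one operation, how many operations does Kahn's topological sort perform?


V = 102 (vertex processing)
E = 222 (edge processing)
V + E = 102 + 222 = 324


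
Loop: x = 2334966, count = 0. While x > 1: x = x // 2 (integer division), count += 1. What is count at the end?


The variable x halves each step:
x = 2334966 -> 1167483 -> 583741 -> 291870 -> 145935 -> 72967 -> 36483 -> 18241 -> 9120 -> 4560 -> 2280 -> 1140 -> 570 -> 285 -> 142 -> 71 -> 35 -> 17 -> 8 -> 4 -> 2 -> 1
Number of halvings = floor(log2(2334966)) = 21


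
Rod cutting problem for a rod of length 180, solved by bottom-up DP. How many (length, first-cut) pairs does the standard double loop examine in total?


For each subproblem length i = 1..180, the inner loop considers i possible first cuts.
Total = 1 + 2 + ... + 180
= 180*(180+1)/2
= 180*181/2 = 16290


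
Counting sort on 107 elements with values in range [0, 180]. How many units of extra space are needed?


Output array size: 107 (to store sorted result)
Count array size: 181 (one slot per possible value, range 0 to 180)
Total extra space = 107 + 181 = 288


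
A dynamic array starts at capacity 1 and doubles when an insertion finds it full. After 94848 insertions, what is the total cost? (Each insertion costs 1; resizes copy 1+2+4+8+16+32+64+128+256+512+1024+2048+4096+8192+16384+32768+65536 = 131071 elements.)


Insertion cost: 94848 (one per element)
Resizes occur just before inserting elements 2, 3, 5, 9, ...
Elements copied at each resize: 1 + 2 + 4 + 8 + 16 + 32 + 64 + 128 + 256 + 512 + 1024 + 2048 + 4096 + 8192 + 16384 + 32768 + 65536
Sum of copies = 131071 (geometric series: 2^k - 1)
Total = 94848 + 131071 = 225919


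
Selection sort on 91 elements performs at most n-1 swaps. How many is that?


Each of the 90 passes places one element in its final position.
Pass 1: swap minimum into position 0
Pass 2: swap minimum of remaining into position 1
...
Pass 90: last two elements, one swap
Maximum swaps = 91 - 1 = 90


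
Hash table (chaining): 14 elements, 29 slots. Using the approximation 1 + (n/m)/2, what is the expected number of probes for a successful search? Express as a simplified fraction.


Computing expected probes:
alpha = 14/29
= 1 + alpha/2
= 1 + 14/(2*29)
= (2*29 + 14) / (2*29)
= 72/58 = 36/29


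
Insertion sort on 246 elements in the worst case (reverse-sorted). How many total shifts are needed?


In the worst case (reverse-sorted), each element shifts past all previous:
  Element 1: 1 shifts
  Element 2: 2 shifts
  Element 3: 3 shifts
  Element 4: 4 shifts
  Element 5: 5 shifts
  ...
  Element 245: 245 shifts
Total = 1 + 2 + ... + 245
= 246*(246-1)/2 = 30135


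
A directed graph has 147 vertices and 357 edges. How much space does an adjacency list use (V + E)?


Adjacency list: one list head per vertex + one entry per edge
Vertex heads: 147
Edge entries: 357
Total = 147 + 357 = 504


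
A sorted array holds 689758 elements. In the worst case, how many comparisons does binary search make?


Halving sequence: 689758 -> 344879 -> 172439 -> 86219 -> 43109 -> 21554 -> 10777 -> 5388 -> 2694 -> 1347 -> 673 -> 336 -> 168 -> 84 -> 42 -> 21 -> 10 -> 5 -> 2 -> 1
Number of halvings = 19
Max comparisons = 19 + 1 = 20


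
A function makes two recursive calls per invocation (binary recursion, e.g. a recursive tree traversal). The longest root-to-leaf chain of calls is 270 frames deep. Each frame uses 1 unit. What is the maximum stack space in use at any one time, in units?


Binary recursion: the two calls run one after the other, so only one root-to-leaf chain of frames is on the stack at a time.
Maximum depth (longest chain) = 270 frames
Each frame = 1 unit
Max stack space = 270 * 1 = 270


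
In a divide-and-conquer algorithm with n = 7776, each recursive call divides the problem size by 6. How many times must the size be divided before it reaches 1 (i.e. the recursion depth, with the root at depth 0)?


Number of divisions = log_6(7776)
Sizes: 7776 -> 1296 -> 216 -> 36 -> 6 -> 1 (5 divisions)
Recursion depth = 5


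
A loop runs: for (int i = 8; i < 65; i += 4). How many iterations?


Loop starts at i = 8, increments by 4, stops when i >= 65.
Number of iterations = ceil((65 - 8) / 4)
= ceil(57 / 4)
= 15


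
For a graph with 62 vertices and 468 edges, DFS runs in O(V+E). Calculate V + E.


A full DFS traversal visits each vertex once and examines each edge once.
V = 62
E = 468
Sum = 62 + 468 = 530


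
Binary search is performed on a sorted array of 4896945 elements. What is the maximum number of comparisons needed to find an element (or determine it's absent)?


Binary search halves the search space each comparison:
  Step 1: search space = 4896945 -> 2448472
  Step 2: search space = 2448472 -> 1224236
  Step 3: search space = 1224236 -> 612118
  Step 4: search space = 612118 -> 306059
  Step 5: search space = 306059 -> 153029
  Step 6: search space = 153029 -> 76514
  Step 7: search space = 76514 -> 38257
  Step 8: search space = 38257 -> 19128
  Step 9: search space = 19128 -> 9564
  Step 10: search space = 9564 -> 4782
  Step 11: search space = 4782 -> 2391
  Step 12: search space = 2391 -> 1195
  Step 13: search space = 1195 -> 597
  Step 14: search space = 597 -> 298
  Step 15: search space = 298 -> 149
  Step 16: search space = 149 -> 74
  Step 17: search space = 74 -> 37
  Step 18: search space = 37 -> 18
  Step 19: search space = 18 -> 9
  Step 20: search space = 9 -> 4
  Step 21: search space = 4 -> 2
  Step 22: search space = 2 -> 1
  Step 23: search space = 1 (final check)
Maximum comparisons = floor(log2(4896945)) + 1 = 22 + 1 = 23


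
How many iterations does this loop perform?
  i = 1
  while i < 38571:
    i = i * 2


The loop variable doubles each iteration:
i = 1 -> 2 -> 4 -> 8 -> 16 -> 32 -> 64 -> 128 -> 256 -> 512 -> 1024 -> 2048 -> 4096 -> 8192 -> 16384 -> 32768 -> 65536 (stop, 65536 >= 38571)
Number of doublings = ceil(log2(38571)) = 16


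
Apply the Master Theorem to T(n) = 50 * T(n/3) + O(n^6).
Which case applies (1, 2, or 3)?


The Master Theorem: T(n) = a*T(n/b) + O(n^c)
  a = 50, b = 3, c = 6
log_b(a) = log_3(50) ~ 3.561
Compare b^c with a: 3^6 = 729 > 50, so c > log_b(a).
Since c > log_b(a), Case 3 applies.
T(n) = O(n^6)
Master Theorem case = 3


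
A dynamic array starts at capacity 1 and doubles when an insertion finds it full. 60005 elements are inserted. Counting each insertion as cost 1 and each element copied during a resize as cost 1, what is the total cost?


n = 60005
Insertion costs: 60005
Resizes copy 1, 2, 4, ... up to the largest power of 2 that is <= n-1 = 60004, i.e. 32768.
Copy costs = 1 + 2 + 4 + 8 + 16 + 32 + 64 + 128 + 256 + 512 + 1024 + 2048 + 4096 + 8192 + 16384 + 32768 = 65535
Total = 60005 + 65535 = 125540


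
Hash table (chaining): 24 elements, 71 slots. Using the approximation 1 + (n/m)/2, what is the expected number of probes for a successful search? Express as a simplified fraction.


Computing expected probes:
alpha = 24/71
= 1 + alpha/2
= 1 + 24/(2*71)
= (2*71 + 24) / (2*71)
= 166/142 = 83/71


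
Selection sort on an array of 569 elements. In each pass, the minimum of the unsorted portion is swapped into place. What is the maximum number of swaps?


Selection sort performs one swap per pass:
  Pass 1: find min in positions 0 to 568, swap with position 0
  Pass 2: find min in positions 1 to 568, swap with position 1
  Pass 3: find min in positions 2 to 568, swap with position 2
  Pass 4: find min in positions 3 to 568, swap with position 3
  Pass 5: find min in positions 4 to 568, swap with position 4
  ... (563 more passes)
Total passes (and swaps) = n - 1 = 569 - 1 = 568


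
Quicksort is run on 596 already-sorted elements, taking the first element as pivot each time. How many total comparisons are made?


Sum of comparisons per partition:
595 + 594 + ... + 1 + 0
= 596 * (596 - 1) / 2
= 596 * 595 / 2
= 177310


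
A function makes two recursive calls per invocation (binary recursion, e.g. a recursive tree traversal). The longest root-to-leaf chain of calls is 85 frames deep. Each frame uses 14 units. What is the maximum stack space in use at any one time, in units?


Binary recursion: the two calls run one after the other, so only one root-to-leaf chain of frames is on the stack at a time.
Maximum depth (longest chain) = 85 frames
Each frame = 14 units
Max stack space = 85 * 14 = 1190


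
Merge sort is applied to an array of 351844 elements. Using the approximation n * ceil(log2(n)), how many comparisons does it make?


Merge sort divides the array into halves recursively.
Number of levels = ceil(log2(351844)) = 19
At each level, approximately n = 351844 comparisons are needed for merging.
Total comparisons ~ n * ceil(log2(n)) = 351844 * 19 = 6685036


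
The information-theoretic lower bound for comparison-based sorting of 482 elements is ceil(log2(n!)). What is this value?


A binary decision tree of height h has at most 2^h leaves and needs at least n! of them, so h >= ceil(log2(n!)).
482! is far too large to multiply out, so use Stirling's series:
  ln(n!) ~ n ln n - n + (1/2) ln(2 pi n) + 1/(12n)  (error below 1/(360 n^3), negligible here)
  ln(482) = 6.1779441
  n ln n = 482 * 6.1779441 = 2977.7691
  (1/2) ln(2 pi * 482) = (1/2) ln(3028.4953) = 4.0079
  1/(12*482) = 0.0002
  ln(482!) ~ 2977.7691 - 482 + 4.0079 + 0.0002 = 2499.7772
Convert to base 2: log2(482!) = 2499.7772 / ln 2 = 2499.7772 / 0.69314718 = 3606.4162
ceil(3606.4162) = 3607


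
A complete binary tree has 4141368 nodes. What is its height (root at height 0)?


In a complete binary tree, level k holds nodes 2^k .. 2^(k+1)-1 (1-indexed).
Height = floor(log2(n)) = floor(log2(4141368)) = 21
Check: 2^21 = 2097152 <= 4141368 < 4194304 = 2^22


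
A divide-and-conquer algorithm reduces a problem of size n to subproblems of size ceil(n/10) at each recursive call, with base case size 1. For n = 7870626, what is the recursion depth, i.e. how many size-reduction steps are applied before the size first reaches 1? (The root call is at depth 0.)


Each step divides the size by 10 (rounding up); after k steps the size is ceil(n/10^k), which equals 1 exactly when 10^k >= n.
So the depth is the smallest k with 10^k >= 7870626, i.e. ceil(log_10(7870626)).
10^6 = 1000000 < 7870626 <= 10000000 = 10^7
Recursion depth = 7


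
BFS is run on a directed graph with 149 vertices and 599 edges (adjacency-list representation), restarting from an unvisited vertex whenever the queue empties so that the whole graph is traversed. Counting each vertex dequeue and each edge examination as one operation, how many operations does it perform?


A full BFS traversal dequeues each vertex exactly once and examines each directed edge exactly once.
V = 149 (vertex processing cost)
E = 599 (edge examination cost)
Total operations proportional to V + E = 149 + 599 = 748


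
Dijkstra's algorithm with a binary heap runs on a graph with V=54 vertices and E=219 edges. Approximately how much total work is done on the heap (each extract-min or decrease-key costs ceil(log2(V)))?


Dijkstra with a binary heap: each vertex is extracted once, each edge may relax once.
Each heap operation costs O(log V).
V + E = 54 + 219 = 273
ceil(log2(54)) = 6 (since 2^5 = 32 < 54 <= 64 = 2^6)
Total heap work = (V+E) * ceil(log2(V)) = 273 * 6 = 1638


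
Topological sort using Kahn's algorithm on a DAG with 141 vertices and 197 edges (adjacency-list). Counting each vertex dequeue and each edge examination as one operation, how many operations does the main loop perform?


Kahn's algorithm:
  1. Compute in-degrees: O(V + E)
  2. Process queue: each vertex dequeued once (O(V))
     each edge examined once (O(E))
Total = V + E = 141 + 197 = 338


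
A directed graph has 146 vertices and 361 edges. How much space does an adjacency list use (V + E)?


Adjacency list: one list head per vertex + one entry per edge
Vertex heads: 146
Edge entries: 361
Total = 146 + 361 = 507


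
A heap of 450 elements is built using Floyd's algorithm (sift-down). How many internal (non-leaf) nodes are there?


Leaf nodes occupy roughly half the array.
Sift-down is called for each internal node, starting from the last one.
Internal nodes = floor(n/2) = floor(450/2) = 225


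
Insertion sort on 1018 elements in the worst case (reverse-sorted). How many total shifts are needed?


In the worst case (reverse-sorted), each element shifts past all previous:
  Element 1: 1 shifts
  Element 2: 2 shifts
  Element 3: 3 shifts
  Element 4: 4 shifts
  Element 5: 5 shifts
  ...
  Element 1017: 1017 shifts
Total = 1 + 2 + ... + 1017
= 1018*(1018-1)/2 = 517653


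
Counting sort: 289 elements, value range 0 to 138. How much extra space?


n = 289 (output array)
k = 139 (count array for 139 distinct values)
Extra space = 289 + 139 = 428


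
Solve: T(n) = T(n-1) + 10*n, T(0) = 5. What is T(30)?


Expanding the recurrence:
T(30) = T(29) + 10*30
       = T(28) + 10*29 + 10*30
       ...
       = T(0) + 10*(1 + 2 + ... + 30)
       = 5 + 10 * 30*31/2
       = 5 + 10 * 465
       = 5 + 4650 = 4655


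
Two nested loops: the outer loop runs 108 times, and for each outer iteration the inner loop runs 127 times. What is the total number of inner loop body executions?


Outer loop: 108 iterations
Inner loop: 127 iterations per outer iteration
Total = 108 * 127 = 13716


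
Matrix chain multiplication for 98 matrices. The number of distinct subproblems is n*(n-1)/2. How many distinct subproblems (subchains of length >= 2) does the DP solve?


Subproblems are indexed by (i, j) where i < j.
Number of such pairs = n*(n-1)/2
= 98 * 97 / 2
= 4753


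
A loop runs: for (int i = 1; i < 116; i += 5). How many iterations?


Loop starts at i = 1, increments by 5, stops when i >= 116.
Number of iterations = ceil((116 - 1) / 5)
= ceil(115 / 5)
= 23


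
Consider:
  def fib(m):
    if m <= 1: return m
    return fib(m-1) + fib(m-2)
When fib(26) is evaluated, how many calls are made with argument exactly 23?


Let N(m) = number of times fib(m) is called while evaluating fib(26).
N(26) = 1 (the initial call).
N(25) = 1 (only fib(26) calls it).
For 1 <= m <= 24: fib(m) is called by fib(m+1) and fib(m+2), so
  N(m) = N(m+1) + N(m+2).
fib(0) is called only by fib(2), so N(0) = N(2).
Walk down from m=26:
  N(26)=1, N(25)=1, N(24)=2, N(23)=3
N(23) = 3


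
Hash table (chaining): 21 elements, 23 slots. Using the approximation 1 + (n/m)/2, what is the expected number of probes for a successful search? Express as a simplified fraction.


Computing expected probes:
alpha = 21/23
= 1 + alpha/2
= 1 + 21/(2*23)
= (2*23 + 21) / (2*23)
= 67/46


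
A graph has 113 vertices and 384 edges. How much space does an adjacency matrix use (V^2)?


Adjacency matrix: V x V grid of entries
Space = V^2 = 113^2 = 113 * 113 = 12769


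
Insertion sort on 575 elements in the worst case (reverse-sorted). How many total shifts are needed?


In the worst case (reverse-sorted), each element shifts past all previous:
  Element 1: 1 shifts
  Element 2: 2 shifts
  Element 3: 3 shifts
  Element 4: 4 shifts
  Element 5: 5 shifts
  ...
  Element 574: 574 shifts
Total = 1 + 2 + ... + 574
= 575*(575-1)/2 = 165025


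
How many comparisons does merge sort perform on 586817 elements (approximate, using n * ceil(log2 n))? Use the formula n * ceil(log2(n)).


Recursion depth: ceil(log2(586817)) = 20
Each recursion level merges n = 586817 elements
Total = 586817 * 20 = 11736340


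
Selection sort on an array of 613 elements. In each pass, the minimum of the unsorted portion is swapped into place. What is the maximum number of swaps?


Selection sort performs one swap per pass:
  Pass 1: find min in positions 0 to 612, swap with position 0
  Pass 2: find min in positions 1 to 612, swap with position 1
  Pass 3: find min in positions 2 to 612, swap with position 2
  Pass 4: find min in positions 3 to 612, swap with position 3
  Pass 5: find min in positions 4 to 612, swap with position 4
  ... (607 more passes)
Total passes (and swaps) = n - 1 = 613 - 1 = 612


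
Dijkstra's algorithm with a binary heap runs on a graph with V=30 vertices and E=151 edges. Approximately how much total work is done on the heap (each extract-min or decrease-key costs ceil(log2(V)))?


Dijkstra with a binary heap: each vertex is extracted once, each edge may relax once.
Each heap operation costs O(log V).
V + E = 30 + 151 = 181
ceil(log2(30)) = 5 (since 2^4 = 16 < 30 <= 32 = 2^5)
Total heap work = (V+E) * ceil(log2(V)) = 181 * 5 = 905


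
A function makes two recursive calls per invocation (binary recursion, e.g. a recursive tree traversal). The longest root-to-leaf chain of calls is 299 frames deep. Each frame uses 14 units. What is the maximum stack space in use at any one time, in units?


Binary recursion: the two calls run one after the other, so only one root-to-leaf chain of frames is on the stack at a time.
Maximum depth (longest chain) = 299 frames
Each frame = 14 units
Max stack space = 299 * 14 = 4186


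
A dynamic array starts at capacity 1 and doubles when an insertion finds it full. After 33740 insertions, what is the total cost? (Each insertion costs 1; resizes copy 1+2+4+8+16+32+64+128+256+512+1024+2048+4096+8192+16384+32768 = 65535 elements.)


Insertion cost: 33740 (one per element)
Resizes occur just before inserting elements 2, 3, 5, 9, ...
Elements copied at each resize: 1 + 2 + 4 + 8 + 16 + 32 + 64 + 128 + 256 + 512 + 1024 + 2048 + 4096 + 8192 + 16384 + 32768
Sum of copies = 65535 (geometric series: 2^k - 1)
Total = 33740 + 65535 = 99275


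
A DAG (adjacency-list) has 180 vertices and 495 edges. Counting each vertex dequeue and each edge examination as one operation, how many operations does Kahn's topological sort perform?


V = 180 (vertex processing)
E = 495 (edge processing)
V + E = 180 + 495 = 675


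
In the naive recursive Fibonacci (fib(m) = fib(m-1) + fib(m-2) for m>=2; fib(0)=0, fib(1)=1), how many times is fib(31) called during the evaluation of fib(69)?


Let N(m) = number of times fib(m) is called while evaluating fib(69).
N(69) = 1 (the initial call).
N(68) = 1 (only fib(69) calls it).
For 1 <= m <= 67: fib(m) is called by fib(m+1) and fib(m+2), so
  N(m) = N(m+1) + N(m+2).
fib(0) is called only by fib(2), so N(0) = N(2).
Walk down from m=69:
  N(69)=1, N(68)=1, N(67)=2, N(66)=3, N(65)=5, N(64)=8, N(63)=13, N(62)=21, N(61)=34, N(60)=55, N(59)=89, N(58)=144, N(57)=233, N(56)=377, N(55)=610, N(54)=987, N(53)=1597, N(52)=2584, N(51)=4181, N(50)=6765, N(49)=10946, N(48)=17711, N(47)=28657, N(46)=46368, N(45)=75025, N(44)=121393, N(43)=196418, N(42)=317811, N(41)=514229, N(40)=832040, N(39)=1346269, N(38)=2178309, N(37)=3524578, N(36)=5702887, N(35)=9227465, N(34)=14930352, N(33)=24157817, N(32)=39088169, N(31)=63245986
N(31) = 63245986


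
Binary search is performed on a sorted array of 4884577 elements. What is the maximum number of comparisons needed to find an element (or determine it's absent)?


Binary search halves the search space each comparison:
  Step 1: search space = 4884577 -> 2442288
  Step 2: search space = 2442288 -> 1221144
  Step 3: search space = 1221144 -> 610572
  Step 4: search space = 610572 -> 305286
  Step 5: search space = 305286 -> 152643
  Step 6: search space = 152643 -> 76321
  Step 7: search space = 76321 -> 38160
  Step 8: search space = 38160 -> 19080
  Step 9: search space = 19080 -> 9540
  Step 10: search space = 9540 -> 4770
  Step 11: search space = 4770 -> 2385
  Step 12: search space = 2385 -> 1192
  Step 13: search space = 1192 -> 596
  Step 14: search space = 596 -> 298
  Step 15: search space = 298 -> 149
  Step 16: search space = 149 -> 74
  Step 17: search space = 74 -> 37
  Step 18: search space = 37 -> 18
  Step 19: search space = 18 -> 9
  Step 20: search space = 9 -> 4
  Step 21: search space = 4 -> 2
  Step 22: search space = 2 -> 1
  Step 23: search space = 1 (final check)
Maximum comparisons = floor(log2(4884577)) + 1 = 22 + 1 = 23


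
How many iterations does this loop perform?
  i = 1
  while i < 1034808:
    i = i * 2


The loop variable doubles each iteration:
i = 1 -> 2 -> 4 -> 8 -> 16 -> 32 -> 64 -> 128 -> 256 -> 512 -> 1024 -> 2048 -> 4096 -> 8192 -> 16384 -> 32768 -> 65536 -> 131072 -> 262144 -> 524288 -> 1048576 (stop, 1048576 >= 1034808)
Number of doublings = ceil(log2(1034808)) = 20


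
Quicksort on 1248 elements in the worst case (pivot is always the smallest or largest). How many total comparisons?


In the worst case, each partition step picks the worst pivot:
  Partition 1: 1247 comparisons (n-1 elements to compare)
  Partition 2: 1246 comparisons
  Partition 3: 1245 comparisons
  Partition 4: 1244 comparisons
  Partition 5: 1243 comparisons
  ...
  Last partition: 0 comparisons
Total = (n-1) + (n-2) + ... + 1 + 0 = n*(n-1)/2
= 1248*1247/2 = 778128


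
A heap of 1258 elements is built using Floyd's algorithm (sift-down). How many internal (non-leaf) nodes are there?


Leaf nodes occupy roughly half the array.
Sift-down is called for each internal node, starting from the last one.
Internal nodes = floor(n/2) = floor(1258/2) = 629


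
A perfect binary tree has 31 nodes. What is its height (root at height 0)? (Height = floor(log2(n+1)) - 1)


For a perfect binary tree of height h: n = 2^(h+1) - 1, so h = log2(n+1) - 1.
  n + 1 = 32 = 2^5
  log2(32) = 5
  height = 5 - 1 = 4


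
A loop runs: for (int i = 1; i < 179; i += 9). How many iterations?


Loop starts at i = 1, increments by 9, stops when i >= 179.
Number of iterations = ceil((179 - 1) / 9)
= ceil(178 / 9)
= 20


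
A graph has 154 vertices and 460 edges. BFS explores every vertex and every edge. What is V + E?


A full BFS traversal dequeues each vertex once and examines each edge once.
Vertex visits: 154
Edge visits: 460
V + E = 154 + 460 = 614


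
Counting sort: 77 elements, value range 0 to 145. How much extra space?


n = 77 (output array)
k = 146 (count array for 146 distinct values)
Extra space = 77 + 146 = 223


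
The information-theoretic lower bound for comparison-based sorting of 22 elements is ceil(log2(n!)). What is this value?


A binary decision tree of height h has at most 2^h leaves and needs at least n! of them, so h >= ceil(log2(n!)).
Compute 22! as a running product:
  x2 = 2, x3 = 6, x4 = 24, x5 = 120
  x6 = 720, x7 = 5040, x8 = 40320, x9 = 362880
  x10 = 3628800, x11 = 39916800, x12 = 479001600, x13 = 6227020800
  x14 = 87178291200, x15 = 1307674368000, x16 = 20922789888000, x17 = 355687428096000
  x18 = 6402373705728000, x19 = 121645100408832000, x20 = 2432902008176640000, x21 = 51090942171709440000
  x22 = 1124000727777607680000
22! = 1124000727777607680000
Bracket between powers of 2:
  2^69 = 590295810358705651712 < 1124000727777607680000 <= 1180591620717411303424 = 2^70
So ceil(log2(22!)) = 70


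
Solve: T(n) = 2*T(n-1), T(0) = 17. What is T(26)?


Unrolling:
T(26) = 2*T(25) = 2^2*T(24) = ... = 2^26*T(0)
= 2^26 * 17
= 67108864 * 17 = 1140850688


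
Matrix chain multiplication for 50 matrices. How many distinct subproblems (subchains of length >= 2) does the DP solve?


Subproblems are indexed by (i, j) where i < j.
Number of such pairs = n*(n-1)/2
= 50 * 49 / 2
= 1225


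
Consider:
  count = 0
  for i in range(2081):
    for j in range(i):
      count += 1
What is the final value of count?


For each i, the inner loop runs i times:
  i=0: inner runs 0 times
  i=1: inner runs 1 time
  i=2: inner runs 2 times
  i=3: inner runs 3 times
  i=4: inner runs 4 times
  i=5: inner runs 5 times
  i=6: inner runs 6 times
  i=7: inner runs 7 times
  ...
Total = 0 + 1 + 2 + ... + 2080 = 2081*(2081-1)/2 = 2164240


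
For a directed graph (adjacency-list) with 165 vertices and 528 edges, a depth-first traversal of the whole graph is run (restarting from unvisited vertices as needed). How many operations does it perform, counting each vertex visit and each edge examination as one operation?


A full DFS traversal visits each vertex once and examines each edge once.
V = 165
E = 528
Sum = 165 + 528 = 693


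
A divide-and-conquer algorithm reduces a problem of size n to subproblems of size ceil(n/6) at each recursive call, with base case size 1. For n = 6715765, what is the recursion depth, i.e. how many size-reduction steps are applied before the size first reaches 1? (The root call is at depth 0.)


Each step divides the size by 6 (rounding up); after k steps the size is ceil(n/6^k), which equals 1 exactly when 6^k >= n.
So the depth is the smallest k with 6^k >= 6715765, i.e. ceil(log_6(6715765)).
6^8 = 1679616 < 6715765 <= 10077696 = 6^9
Recursion depth = 9


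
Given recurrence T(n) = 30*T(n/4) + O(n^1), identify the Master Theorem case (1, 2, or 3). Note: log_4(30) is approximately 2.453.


Master Theorem parameters: a=30, b=4, c=1
log_b(a) = 2.453
Compare b^c with a: 4^1 = 4 < 30, so c < log_b(a).
Comparing c=1 vs log_b(a)=2.453:
1 < 2.453 => Case 1
Result: T(n) = O(n^(log_4 30)) ~ O(n^2.453)
Master Theorem case = 1


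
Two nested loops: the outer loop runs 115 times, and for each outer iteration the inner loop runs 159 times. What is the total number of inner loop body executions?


Outer loop: 115 iterations
Inner loop: 159 iterations per outer iteration
Total = 115 * 159 = 18285


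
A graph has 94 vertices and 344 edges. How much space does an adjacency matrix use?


Adjacency matrix: V x V grid of entries
Space = V^2 = 94^2 = 94 * 94 = 8836


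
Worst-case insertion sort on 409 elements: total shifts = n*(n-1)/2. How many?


Sum of shifts = 1 + 2 + 3 + ... + 408
= 409 * 408 / 2
= 166872 / 2
= 83436


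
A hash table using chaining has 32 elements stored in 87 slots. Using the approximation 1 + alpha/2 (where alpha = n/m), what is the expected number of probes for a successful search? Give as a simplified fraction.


Load factor alpha = n/m = 32/87
Expected probes = 1 + alpha/2 = 1 + 32/(2*87)
= 1 + 32/174
= 174/174 + 32/174
= 206/174
Simplify: 103/87


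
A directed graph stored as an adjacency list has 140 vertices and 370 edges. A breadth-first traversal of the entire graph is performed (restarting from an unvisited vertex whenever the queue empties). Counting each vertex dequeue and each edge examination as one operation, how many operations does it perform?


A full BFS traversal dequeues each vertex once and examines each edge once.
Vertex visits: 140
Edge visits: 370
V + E = 140 + 370 = 510


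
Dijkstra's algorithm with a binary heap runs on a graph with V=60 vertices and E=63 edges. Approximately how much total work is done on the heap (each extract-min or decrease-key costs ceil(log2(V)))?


Dijkstra with a binary heap: each vertex is extracted once, each edge may relax once.
Each heap operation costs O(log V).
V + E = 60 + 63 = 123
ceil(log2(60)) = 6 (since 2^5 = 32 < 60 <= 64 = 2^6)
Total heap work = (V+E) * ceil(log2(V)) = 123 * 6 = 738


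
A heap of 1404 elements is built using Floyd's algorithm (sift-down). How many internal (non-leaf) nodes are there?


Leaf nodes occupy roughly half the array.
Sift-down is called for each internal node, starting from the last one.
Internal nodes = floor(n/2) = floor(1404/2) = 702


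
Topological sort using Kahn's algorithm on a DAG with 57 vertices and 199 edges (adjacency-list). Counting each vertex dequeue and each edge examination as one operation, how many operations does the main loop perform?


Kahn's algorithm:
  1. Compute in-degrees: O(V + E)
  2. Process queue: each vertex dequeued once (O(V))
     each edge examined once (O(E))
Total = V + E = 57 + 199 = 256


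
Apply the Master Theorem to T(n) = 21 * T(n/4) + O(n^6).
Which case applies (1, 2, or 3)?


The Master Theorem: T(n) = a*T(n/b) + O(n^c)
  a = 21, b = 4, c = 6
log_b(a) = log_4(21) ~ 2.196
Compare b^c with a: 4^6 = 4096 > 21, so c > log_b(a).
Since c > log_b(a), Case 3 applies.
T(n) = O(n^6)
Master Theorem case = 3


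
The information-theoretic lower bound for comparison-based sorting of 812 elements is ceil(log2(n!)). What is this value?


A binary decision tree of height h has at most 2^h leaves and needs at least n! of them, so h >= ceil(log2(n!)).
812! is far too large to multiply out, so use Stirling's series:
  ln(n!) ~ n ln n - n + (1/2) ln(2 pi n) + 1/(12n)  (error below 1/(360 n^3), negligible here)
  ln(812) = 6.6995003
  n ln n = 812 * 6.6995003 = 5439.9942
  (1/2) ln(2 pi * 812) = (1/2) ln(5101.9465) = 4.2687
  1/(12*812) = 0.0001
  ln(812!) ~ 5439.9942 - 812 + 4.2687 + 0.0001 = 4632.2630
Convert to base 2: log2(812!) = 4632.2630 / ln 2 = 4632.2630 / 0.69314718 = 6682.9429
ceil(6682.9429) = 6683


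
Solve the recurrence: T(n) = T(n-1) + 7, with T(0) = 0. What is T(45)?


Unrolling the recurrence:
T(45) = T(44) + 7
       = T(43) + 7 + 7
       = T(42) + 7*3
       ...
       = T(0) + 7*45
       = 0 + 315 = 315


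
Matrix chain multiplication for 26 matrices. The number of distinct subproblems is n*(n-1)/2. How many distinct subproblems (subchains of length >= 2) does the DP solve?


Subproblems are indexed by (i, j) where i < j.
Number of such pairs = n*(n-1)/2
= 26 * 25 / 2
= 325


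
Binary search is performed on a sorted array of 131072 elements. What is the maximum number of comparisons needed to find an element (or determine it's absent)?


Binary search halves the search space each comparison:
  Step 1: search space = 131072 -> 65536
  Step 2: search space = 65536 -> 32768
  Step 3: search space = 32768 -> 16384
  Step 4: search space = 16384 -> 8192
  Step 5: search space = 8192 -> 4096
  Step 6: search space = 4096 -> 2048
  Step 7: search space = 2048 -> 1024
  Step 8: search space = 1024 -> 512
  Step 9: search space = 512 -> 256
  Step 10: search space = 256 -> 128
  Step 11: search space = 128 -> 64
  Step 12: search space = 64 -> 32
  Step 13: search space = 32 -> 16
  Step 14: search space = 16 -> 8
  Step 15: search space = 8 -> 4
  Step 16: search space = 4 -> 2
  Step 17: search space = 2 -> 1
  Step 18: search space = 1 (final check)
Maximum comparisons = floor(log2(131072)) + 1 = 17 + 1 = 18


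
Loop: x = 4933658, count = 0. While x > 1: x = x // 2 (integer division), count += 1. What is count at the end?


The variable x halves each step:
x = 4933658 -> 2466829 -> 1233414 -> 616707 -> 308353 -> 154176 -> 77088 -> 38544 -> 19272 -> 9636 -> 4818 -> 2409 -> 1204 -> 602 -> 301 -> 150 -> 75 -> 37 -> 18 -> 9 -> 4 -> 2 -> 1
Number of halvings = floor(log2(4933658)) = 22


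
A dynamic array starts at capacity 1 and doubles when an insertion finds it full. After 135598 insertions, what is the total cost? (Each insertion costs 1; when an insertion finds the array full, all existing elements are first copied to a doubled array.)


Insertion cost: 135598 (one per element)
Resizes occur just before inserting elements 2, 3, 5, 9, ...
Elements copied at each resize: 1 + 2 + 4 + 8 + 16 + 32 + 64 + 128 + 256 + 512 + 1024 + 2048 + 4096 + 8192 + 16384 + 32768 + 65536 + 131072
Sum of copies = 262143 (geometric series: 2^k - 1)
Total = 135598 + 262143 = 397741


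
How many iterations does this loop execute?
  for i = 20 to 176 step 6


The loop variable i takes values starting at 20 and increments by 6 each iteration.
Sequence: i = 20, 26, 32, 38, 44, 50, 56, 62, 68, ...
The upper bound 176 is inclusive, so the count is floor((last - first) / step) + 1:
floor((176 - 20) / 6) + 1 = floor(156/6) + 1 = 26 + 1 = 27


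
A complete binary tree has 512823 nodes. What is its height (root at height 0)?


In a complete binary tree, level k holds nodes 2^k .. 2^(k+1)-1 (1-indexed).
Height = floor(log2(n)) = floor(log2(512823)) = 18
Check: 2^18 = 262144 <= 512823 < 524288 = 2^19


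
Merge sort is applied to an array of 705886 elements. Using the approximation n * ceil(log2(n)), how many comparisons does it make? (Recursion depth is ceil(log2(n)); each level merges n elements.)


Merge sort divides the array into halves recursively.
Number of levels = ceil(log2(705886)) = 20
At each level, approximately n = 705886 comparisons are needed for merging.
Total comparisons ~ n * ceil(log2(n)) = 705886 * 20 = 14117720


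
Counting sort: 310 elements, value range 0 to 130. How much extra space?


n = 310 (output array)
k = 131 (count array for 131 distinct values)
Extra space = 310 + 131 = 441


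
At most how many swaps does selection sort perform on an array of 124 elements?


Each of the 123 passes places one element in its final position.
Pass 1: swap minimum into position 0
Pass 2: swap minimum of remaining into position 1
...
Pass 123: last two elements, one swap
Maximum swaps = 124 - 1 = 123


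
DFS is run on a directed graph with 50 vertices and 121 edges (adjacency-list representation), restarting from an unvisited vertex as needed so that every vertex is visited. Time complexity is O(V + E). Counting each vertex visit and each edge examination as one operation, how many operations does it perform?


A full DFS traversal processes each vertex exactly once (push/pop on stack).
Each directed edge is examined once.
V = 50, E = 121
V + E = 171


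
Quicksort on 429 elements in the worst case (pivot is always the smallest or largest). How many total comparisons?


In the worst case, each partition step picks the worst pivot:
  Partition 1: 428 comparisons (n-1 elements to compare)
  Partition 2: 427 comparisons
  Partition 3: 426 comparisons
  Partition 4: 425 comparisons
  Partition 5: 424 comparisons
  ...
  Last partition: 0 comparisons
Total = (n-1) + (n-2) + ... + 1 + 0 = n*(n-1)/2
= 429*428/2 = 91806


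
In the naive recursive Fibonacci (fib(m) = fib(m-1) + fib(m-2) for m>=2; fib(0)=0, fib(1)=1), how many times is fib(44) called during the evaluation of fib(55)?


Let N(m) = number of times fib(m) is called while evaluating fib(55).
N(55) = 1 (the initial call).
N(54) = 1 (only fib(55) calls it).
For 1 <= m <= 53: fib(m) is called by fib(m+1) and fib(m+2), so
  N(m) = N(m+1) + N(m+2).
fib(0) is called only by fib(2), so N(0) = N(2).
Walk down from m=55:
  N(55)=1, N(54)=1, N(53)=2, N(52)=3, N(51)=5, N(50)=8, N(49)=13, N(48)=21, N(47)=34, N(46)=55, N(45)=89, N(44)=144
N(44) = 144


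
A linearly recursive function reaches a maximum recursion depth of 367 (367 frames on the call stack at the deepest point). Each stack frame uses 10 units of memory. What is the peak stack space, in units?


Maximum recursion depth = 367 frames
Memory per frame = 10 units
Total stack space = depth * frame_size
= 367 * 10 = 3670


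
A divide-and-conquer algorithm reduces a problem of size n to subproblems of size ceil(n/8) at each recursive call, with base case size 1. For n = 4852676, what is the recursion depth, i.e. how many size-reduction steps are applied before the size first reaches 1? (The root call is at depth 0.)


Each step divides the size by 8 (rounding up); after k steps the size is ceil(n/8^k), which equals 1 exactly when 8^k >= n.
So the depth is the smallest k with 8^k >= 4852676, i.e. ceil(log_8(4852676)).
8^7 = 2097152 < 4852676 <= 16777216 = 8^8
Recursion depth = 8


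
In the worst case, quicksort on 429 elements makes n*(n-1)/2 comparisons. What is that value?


Sum of comparisons per partition:
428 + 427 + ... + 1 + 0
= 429 * (429 - 1) / 2
= 429 * 428 / 2
= 91806


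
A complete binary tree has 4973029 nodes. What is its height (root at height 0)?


In a complete binary tree, level k holds nodes 2^k .. 2^(k+1)-1 (1-indexed).
Height = floor(log2(n)) = floor(log2(4973029)) = 22
Check: 2^22 = 4194304 <= 4973029 < 8388608 = 2^23


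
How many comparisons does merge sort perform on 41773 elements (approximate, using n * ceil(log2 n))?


Recursion depth: ceil(log2(41773)) = 16
Each recursion level merges n = 41773 elements
Total = 41773 * 16 = 668368


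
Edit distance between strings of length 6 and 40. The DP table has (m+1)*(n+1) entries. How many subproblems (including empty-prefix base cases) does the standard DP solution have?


The table includes base cases (empty prefixes).
Rows: (m+1) = 7
Columns: (n+1) = 41
Total = 7 * 41 = 287


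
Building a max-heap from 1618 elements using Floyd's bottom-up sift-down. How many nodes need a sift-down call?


In a heap of 1618 elements (0-indexed array):
  Last element index: 1617
  Parent of last element: floor((1617 - 1) / 2) = 808
  Internal nodes: indices 0 to 808
  Count = floor(1618/2) = 809


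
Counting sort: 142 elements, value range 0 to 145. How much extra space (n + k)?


n = 142 (output array)
k = 146 (count array for 146 distinct values)
Extra space = 142 + 146 = 288


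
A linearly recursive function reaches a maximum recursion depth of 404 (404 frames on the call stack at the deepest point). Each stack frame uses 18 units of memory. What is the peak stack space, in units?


Maximum recursion depth = 404 frames
Memory per frame = 18 units
Total stack space = depth * frame_size
= 404 * 18 = 7272


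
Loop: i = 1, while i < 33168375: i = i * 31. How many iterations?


i multiplies by 31 each step:
i = 1 -> 31 -> 961 -> 29791 -> 923521 -> 28629151 -> 887503681 (stop)
Iterations = ceil(log_31(33168375)) = 6


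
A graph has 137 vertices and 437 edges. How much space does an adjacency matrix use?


Adjacency matrix: V x V grid of entries
Space = V^2 = 137^2 = 137 * 137 = 18769


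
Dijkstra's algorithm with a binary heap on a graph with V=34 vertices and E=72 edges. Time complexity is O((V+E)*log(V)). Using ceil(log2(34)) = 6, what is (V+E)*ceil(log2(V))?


Dijkstra with a binary heap: each vertex is extracted once, each edge may relax once.
Each heap operation costs O(log V).
V + E = 34 + 72 = 106
ceil(log2(34)) = 6 (since 2^5 = 32 < 34 <= 64 = 2^6)
Total heap work = (V+E) * ceil(log2(V)) = 106 * 6 = 636


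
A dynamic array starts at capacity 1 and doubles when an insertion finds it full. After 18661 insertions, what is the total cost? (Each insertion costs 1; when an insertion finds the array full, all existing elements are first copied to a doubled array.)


Insertion cost: 18661 (one per element)
Resizes occur just before inserting elements 2, 3, 5, 9, ...
Elements copied at each resize: 1 + 2 + 4 + 8 + 16 + 32 + 64 + 128 + 256 + 512 + 1024 + 2048 + 4096 + 8192 + 16384
Sum of copies = 32767 (geometric series: 2^k - 1)
Total = 18661 + 32767 = 51428
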